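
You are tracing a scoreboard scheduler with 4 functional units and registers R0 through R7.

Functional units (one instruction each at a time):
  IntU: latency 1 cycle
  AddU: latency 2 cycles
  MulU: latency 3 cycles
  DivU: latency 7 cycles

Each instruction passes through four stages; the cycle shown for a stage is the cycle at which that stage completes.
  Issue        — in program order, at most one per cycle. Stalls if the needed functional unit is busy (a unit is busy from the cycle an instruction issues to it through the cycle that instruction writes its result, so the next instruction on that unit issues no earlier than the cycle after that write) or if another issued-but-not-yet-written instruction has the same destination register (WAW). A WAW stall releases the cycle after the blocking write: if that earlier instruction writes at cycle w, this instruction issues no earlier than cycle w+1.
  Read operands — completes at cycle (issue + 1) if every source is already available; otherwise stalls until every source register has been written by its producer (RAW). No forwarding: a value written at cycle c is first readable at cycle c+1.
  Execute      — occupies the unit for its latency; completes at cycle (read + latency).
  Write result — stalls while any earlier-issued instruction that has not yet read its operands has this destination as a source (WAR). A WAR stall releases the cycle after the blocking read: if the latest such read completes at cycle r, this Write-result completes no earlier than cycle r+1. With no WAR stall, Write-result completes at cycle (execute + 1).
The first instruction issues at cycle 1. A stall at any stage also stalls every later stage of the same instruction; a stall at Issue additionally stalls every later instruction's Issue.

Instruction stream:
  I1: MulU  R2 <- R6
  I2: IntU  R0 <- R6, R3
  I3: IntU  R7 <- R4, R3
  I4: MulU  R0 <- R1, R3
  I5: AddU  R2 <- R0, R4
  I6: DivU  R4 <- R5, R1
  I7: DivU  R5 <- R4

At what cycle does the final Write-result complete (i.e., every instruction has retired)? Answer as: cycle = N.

t=1  I1→MulU
t=2  I1 RO · I2→IntU
t=3  I2 RO
t=4  I2 EX
t=5  I1 EX · I2 WR R0
t=6  I1 WR R2 · I3→IntU
t=7  I3 RO · I4→MulU
t=8  I3 EX · I4 RO · I5→AddU
t=9  I3 WR R7 · I6→DivU
t=10  I6 RO
t=11  I4 EX
t=12  I4 WR R0
t=13  I5 RO
t=15  I5 EX
t=16  I5 WR R2
t=17  I6 EX
t=18  I6 WR R4
t=19  I7→DivU
t=20  I7 RO
t=27  I7 EX
t=28  I7 WR R5

cycle = 28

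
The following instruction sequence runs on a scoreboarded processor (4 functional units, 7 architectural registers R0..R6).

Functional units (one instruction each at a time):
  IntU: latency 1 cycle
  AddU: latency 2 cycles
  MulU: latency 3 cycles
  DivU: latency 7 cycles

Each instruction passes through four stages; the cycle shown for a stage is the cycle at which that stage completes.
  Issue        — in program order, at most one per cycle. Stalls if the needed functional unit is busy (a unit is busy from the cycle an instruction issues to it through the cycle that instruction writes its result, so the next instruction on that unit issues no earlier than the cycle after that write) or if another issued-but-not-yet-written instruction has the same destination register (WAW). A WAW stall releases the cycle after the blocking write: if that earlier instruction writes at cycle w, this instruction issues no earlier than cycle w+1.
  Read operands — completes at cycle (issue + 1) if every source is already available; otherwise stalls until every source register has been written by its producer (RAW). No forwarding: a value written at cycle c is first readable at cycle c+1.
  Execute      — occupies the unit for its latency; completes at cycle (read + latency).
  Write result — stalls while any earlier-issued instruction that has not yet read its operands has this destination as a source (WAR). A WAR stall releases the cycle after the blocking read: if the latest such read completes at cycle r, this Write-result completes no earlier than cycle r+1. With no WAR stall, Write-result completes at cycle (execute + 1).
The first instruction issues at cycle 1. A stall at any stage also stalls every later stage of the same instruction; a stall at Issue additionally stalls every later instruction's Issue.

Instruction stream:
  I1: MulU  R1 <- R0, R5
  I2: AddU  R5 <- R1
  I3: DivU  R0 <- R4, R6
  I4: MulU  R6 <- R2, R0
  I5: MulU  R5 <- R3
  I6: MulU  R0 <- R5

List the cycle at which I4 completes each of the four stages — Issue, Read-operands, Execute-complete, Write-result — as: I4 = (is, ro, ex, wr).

I4 = (7, 13, 16, 17)

c1: issue I1 (MulU)
c2: I1 read-ops | issue I2 (AddU)
c3: issue I3 (DivU)
c4: I3 read-ops
c5: I1 finished on MulU
c6: I1→R1
c7: I2 read-ops | issue I4 (MulU)
c9: I2 finished on AddU
c10: I2→R5
c11: I3 finished on DivU
c12: I3→R0
c13: I4 read-ops
c16: I4 finished on MulU
c17: I4→R6
c18: issue I5 (MulU)
c19: I5 read-ops
c22: I5 finished on MulU
c23: I5→R5
c24: issue I6 (MulU)
c25: I6 read-ops
c28: I6 finished on MulU
c29: I6→R0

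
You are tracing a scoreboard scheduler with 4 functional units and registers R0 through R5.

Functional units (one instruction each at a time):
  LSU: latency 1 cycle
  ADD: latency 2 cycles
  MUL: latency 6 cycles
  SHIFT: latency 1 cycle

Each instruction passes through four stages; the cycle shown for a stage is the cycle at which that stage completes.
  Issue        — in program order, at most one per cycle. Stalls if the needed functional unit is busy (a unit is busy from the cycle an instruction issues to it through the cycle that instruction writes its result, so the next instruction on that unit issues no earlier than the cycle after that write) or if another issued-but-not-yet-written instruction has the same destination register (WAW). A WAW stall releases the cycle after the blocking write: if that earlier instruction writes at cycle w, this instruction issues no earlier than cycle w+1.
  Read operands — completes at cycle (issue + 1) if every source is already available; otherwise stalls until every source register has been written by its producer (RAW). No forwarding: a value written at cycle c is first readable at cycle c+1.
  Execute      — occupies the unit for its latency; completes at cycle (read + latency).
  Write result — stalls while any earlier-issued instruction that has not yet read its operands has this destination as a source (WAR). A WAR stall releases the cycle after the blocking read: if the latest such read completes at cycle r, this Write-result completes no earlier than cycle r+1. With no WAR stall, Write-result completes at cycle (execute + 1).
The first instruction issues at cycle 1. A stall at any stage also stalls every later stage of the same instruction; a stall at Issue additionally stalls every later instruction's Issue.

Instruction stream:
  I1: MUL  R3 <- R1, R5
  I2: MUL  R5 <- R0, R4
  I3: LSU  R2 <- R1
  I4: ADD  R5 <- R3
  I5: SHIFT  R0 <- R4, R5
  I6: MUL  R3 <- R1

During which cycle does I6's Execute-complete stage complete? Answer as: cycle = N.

cycle = 28

[I1] 1/2/8/9
[I2] 10/11/17/18  (struct: MUL busy until I1 writes@9)
[I3] 11/12/13/14
[I4] 19/20/22/23  (WAW R5: wait I2 write@18)
[I5] 20/24/25/26  (RAW R5: wait I4 write@23)
[I6] 21/22/28/29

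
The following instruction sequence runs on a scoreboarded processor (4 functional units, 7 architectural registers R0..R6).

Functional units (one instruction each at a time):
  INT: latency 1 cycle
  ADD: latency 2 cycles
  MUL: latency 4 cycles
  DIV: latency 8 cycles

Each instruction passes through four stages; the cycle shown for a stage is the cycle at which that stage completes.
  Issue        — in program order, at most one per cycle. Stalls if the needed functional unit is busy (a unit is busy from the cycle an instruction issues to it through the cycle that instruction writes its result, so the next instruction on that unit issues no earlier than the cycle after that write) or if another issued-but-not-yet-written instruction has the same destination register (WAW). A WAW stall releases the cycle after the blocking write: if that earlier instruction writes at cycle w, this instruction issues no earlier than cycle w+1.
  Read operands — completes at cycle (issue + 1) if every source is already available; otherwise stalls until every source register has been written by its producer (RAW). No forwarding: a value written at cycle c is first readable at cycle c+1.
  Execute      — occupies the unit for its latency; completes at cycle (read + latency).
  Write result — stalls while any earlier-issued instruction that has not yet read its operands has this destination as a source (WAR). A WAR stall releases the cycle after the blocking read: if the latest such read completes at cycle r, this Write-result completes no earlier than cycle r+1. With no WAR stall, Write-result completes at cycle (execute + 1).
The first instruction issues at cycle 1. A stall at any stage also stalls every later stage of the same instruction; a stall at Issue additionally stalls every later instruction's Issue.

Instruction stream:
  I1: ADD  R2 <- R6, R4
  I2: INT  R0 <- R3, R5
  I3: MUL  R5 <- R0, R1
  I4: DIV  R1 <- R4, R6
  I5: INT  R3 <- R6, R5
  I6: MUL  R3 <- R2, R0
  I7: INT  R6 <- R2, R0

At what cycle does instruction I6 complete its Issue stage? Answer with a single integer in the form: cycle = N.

cycle 1: I1→ADD
cycle 2: I1 RO; I2→INT
cycle 3: I2 RO; I3→MUL
cycle 4: I1 EX; I2 EX; I4→DIV
cycle 5: I1 WR R2; I2 WR R0; I4 RO
cycle 6: I3 RO; I5→INT
cycle 10: I3 EX
cycle 11: I3 WR R5
cycle 12: I5 RO
cycle 13: I4 EX; I5 EX
cycle 14: I4 WR R1; I5 WR R3
cycle 15: I6→MUL
cycle 16: I6 RO; I7→INT
cycle 17: I7 RO
cycle 18: I7 EX
cycle 19: I7 WR R6
cycle 20: I6 EX
cycle 21: I6 WR R3

cycle = 15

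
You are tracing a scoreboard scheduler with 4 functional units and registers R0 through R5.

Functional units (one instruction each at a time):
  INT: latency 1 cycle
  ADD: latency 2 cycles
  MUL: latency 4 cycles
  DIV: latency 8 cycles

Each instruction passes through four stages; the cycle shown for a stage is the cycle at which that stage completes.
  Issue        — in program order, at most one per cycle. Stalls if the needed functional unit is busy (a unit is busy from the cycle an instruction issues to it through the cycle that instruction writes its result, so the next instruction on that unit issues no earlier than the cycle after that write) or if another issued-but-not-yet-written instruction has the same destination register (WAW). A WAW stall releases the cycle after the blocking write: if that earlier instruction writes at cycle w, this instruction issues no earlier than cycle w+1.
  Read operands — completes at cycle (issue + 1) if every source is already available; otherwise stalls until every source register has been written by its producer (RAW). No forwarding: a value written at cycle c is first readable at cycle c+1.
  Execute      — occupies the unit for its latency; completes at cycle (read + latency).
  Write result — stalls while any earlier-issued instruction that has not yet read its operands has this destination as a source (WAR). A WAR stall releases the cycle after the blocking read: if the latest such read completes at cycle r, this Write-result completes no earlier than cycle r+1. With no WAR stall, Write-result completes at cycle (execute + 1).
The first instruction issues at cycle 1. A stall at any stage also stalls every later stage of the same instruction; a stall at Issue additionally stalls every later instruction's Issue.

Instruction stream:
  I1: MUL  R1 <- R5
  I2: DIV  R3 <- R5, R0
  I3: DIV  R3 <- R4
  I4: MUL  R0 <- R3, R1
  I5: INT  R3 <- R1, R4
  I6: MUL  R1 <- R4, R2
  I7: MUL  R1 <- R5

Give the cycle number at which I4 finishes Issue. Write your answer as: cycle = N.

[I1] 1/2/6/7
[I2] 2/3/11/12
[I3] 13/14/22/23  (struct: DIV busy until I2 writes@12)
[I4] 14/24/28/29  (RAW R3: wait I3 write@23)
[I5] 24/25/26/27  (WAW R3: wait I3 write@23)
[I6] 30/31/35/36  (struct: MUL busy until I4 writes@29)
[I7] 37/38/42/43  (struct: MUL busy until I6 writes@36)

cycle = 14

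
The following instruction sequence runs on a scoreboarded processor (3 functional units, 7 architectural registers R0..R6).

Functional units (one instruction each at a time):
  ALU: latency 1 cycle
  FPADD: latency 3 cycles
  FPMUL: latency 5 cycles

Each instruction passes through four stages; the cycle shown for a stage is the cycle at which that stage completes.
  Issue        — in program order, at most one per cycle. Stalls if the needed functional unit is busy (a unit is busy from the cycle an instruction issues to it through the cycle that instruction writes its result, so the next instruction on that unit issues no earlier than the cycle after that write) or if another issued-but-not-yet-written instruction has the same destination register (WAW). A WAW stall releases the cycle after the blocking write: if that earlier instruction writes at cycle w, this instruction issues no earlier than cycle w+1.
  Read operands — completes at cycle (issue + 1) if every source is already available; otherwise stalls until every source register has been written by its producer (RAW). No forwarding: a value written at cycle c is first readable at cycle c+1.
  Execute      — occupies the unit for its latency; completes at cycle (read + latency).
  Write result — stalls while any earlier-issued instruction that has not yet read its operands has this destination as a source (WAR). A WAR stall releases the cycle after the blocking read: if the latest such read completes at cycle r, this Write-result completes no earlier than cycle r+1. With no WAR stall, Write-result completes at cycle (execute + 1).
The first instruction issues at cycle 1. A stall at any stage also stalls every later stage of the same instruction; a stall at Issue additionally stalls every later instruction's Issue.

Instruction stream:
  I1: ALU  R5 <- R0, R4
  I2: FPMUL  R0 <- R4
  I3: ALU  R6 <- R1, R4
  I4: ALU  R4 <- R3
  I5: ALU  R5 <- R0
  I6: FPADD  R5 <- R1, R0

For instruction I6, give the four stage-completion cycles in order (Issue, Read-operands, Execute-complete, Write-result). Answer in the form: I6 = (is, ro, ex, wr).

I1: IS=1 RO=2 EX=3 WR=4
I2: IS=2 RO=3 EX=8 WR=9
I3: IS=5 RO=6 EX=7 WR=8  [struct: ALU busy until I1 writes@4]
I4: IS=9 RO=10 EX=11 WR=12  [struct: ALU busy until I3 writes@8]
I5: IS=13 RO=14 EX=15 WR=16  [struct: ALU busy until I4 writes@12]
I6: IS=17 RO=18 EX=21 WR=22  [WAW R5: wait I5 write@16]

I6 = (17, 18, 21, 22)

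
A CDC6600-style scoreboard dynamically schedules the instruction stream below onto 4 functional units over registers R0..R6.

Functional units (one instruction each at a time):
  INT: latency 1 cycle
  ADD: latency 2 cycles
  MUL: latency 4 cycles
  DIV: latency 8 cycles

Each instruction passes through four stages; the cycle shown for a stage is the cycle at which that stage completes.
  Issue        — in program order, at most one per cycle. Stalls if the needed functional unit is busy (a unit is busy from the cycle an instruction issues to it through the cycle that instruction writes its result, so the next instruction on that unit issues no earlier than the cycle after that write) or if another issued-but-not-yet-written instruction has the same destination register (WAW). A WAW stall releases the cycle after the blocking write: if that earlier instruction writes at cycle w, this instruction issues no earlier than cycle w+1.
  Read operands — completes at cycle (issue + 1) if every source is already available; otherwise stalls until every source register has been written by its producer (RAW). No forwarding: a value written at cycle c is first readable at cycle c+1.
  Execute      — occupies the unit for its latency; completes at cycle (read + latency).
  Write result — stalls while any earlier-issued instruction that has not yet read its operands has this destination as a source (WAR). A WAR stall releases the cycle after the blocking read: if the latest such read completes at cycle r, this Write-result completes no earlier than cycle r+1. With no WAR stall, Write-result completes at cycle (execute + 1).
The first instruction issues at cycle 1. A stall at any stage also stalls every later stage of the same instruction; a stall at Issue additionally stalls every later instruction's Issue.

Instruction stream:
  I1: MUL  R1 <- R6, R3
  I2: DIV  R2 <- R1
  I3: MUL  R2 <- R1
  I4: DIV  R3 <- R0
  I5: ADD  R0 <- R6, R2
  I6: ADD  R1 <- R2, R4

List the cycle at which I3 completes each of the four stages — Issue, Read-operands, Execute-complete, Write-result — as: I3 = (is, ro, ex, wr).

I3 = (18, 19, 23, 24)

[1] I1 dispatched to MUL
[2] I1 operands ready; I2 dispatched to DIV
[6] I1 complete
[7] R1←I1
[8] I2 operands ready
[16] I2 complete
[17] R2←I2
[18] I3 dispatched to MUL
[19] I3 operands ready; I4 dispatched to DIV
[20] I4 operands ready; I5 dispatched to ADD
[23] I3 complete
[24] R2←I3
[25] I5 operands ready
[27] I5 complete
[28] I4 complete; R0←I5
[29] R3←I4; I6 dispatched to ADD
[30] I6 operands ready
[32] I6 complete
[33] R1←I6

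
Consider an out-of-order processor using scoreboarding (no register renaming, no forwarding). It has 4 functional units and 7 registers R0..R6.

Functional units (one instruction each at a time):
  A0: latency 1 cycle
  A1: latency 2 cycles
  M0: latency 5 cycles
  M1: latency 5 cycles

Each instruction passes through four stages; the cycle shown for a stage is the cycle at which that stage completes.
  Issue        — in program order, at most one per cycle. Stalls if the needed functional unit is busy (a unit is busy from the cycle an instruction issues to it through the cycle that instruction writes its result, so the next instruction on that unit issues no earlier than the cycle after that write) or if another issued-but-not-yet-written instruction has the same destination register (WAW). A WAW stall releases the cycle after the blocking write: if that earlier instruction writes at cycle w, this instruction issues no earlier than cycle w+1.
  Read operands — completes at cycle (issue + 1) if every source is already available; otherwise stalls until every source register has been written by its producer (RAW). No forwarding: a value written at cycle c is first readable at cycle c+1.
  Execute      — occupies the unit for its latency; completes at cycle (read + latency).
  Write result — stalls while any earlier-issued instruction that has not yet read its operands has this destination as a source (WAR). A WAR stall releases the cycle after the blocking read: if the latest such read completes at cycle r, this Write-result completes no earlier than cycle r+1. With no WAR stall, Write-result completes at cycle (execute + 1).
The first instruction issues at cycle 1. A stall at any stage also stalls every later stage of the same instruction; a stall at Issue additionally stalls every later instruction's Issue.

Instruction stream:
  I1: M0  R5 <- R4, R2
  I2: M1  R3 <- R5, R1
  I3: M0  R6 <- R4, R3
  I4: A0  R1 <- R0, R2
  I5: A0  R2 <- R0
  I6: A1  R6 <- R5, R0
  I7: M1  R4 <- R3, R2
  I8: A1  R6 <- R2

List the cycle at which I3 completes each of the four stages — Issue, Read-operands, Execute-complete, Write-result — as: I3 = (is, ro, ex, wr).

[I1] 1/2/7/8
[I2] 2/9/14/15  (RAW R5: wait I1 write@8)
[I3] 9/16/21/22  (struct: M0 busy until I1 writes@8; RAW R3: wait I2 write@15)
[I4] 10/11/12/13
[I5] 14/15/16/17  (struct: A0 busy until I4 writes@13)
[I6] 23/24/26/27  (WAW R6: wait I3 write@22)
[I7] 24/25/30/31
[I8] 28/29/31/32  (struct: A1 busy until I6 writes@27)

I3 = (9, 16, 21, 22)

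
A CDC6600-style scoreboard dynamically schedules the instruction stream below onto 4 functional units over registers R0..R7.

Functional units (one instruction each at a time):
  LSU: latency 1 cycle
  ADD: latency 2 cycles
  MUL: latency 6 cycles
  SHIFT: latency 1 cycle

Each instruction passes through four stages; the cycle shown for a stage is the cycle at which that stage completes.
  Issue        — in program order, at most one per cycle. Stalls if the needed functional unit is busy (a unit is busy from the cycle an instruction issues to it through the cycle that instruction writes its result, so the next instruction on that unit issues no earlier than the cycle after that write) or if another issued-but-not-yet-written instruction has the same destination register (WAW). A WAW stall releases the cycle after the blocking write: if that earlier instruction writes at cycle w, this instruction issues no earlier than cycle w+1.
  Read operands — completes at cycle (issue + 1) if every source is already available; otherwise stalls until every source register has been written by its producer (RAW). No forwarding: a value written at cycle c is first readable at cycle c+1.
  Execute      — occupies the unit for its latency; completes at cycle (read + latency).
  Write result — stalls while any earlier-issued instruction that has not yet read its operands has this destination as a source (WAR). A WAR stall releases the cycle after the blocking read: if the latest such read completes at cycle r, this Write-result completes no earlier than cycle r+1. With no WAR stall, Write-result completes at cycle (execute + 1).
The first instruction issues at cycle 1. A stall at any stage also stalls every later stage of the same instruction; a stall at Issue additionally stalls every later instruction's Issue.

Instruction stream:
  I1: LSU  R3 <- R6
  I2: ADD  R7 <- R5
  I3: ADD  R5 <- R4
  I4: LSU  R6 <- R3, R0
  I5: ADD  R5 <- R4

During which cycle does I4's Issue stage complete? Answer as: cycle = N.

I1 -> (1, 2, 3, 4)
I2 -> (2, 3, 5, 6)
I3 -> (7, 8, 10, 11)  // struct: ADD busy until I2 writes@6
I4 -> (8, 9, 10, 11)
I5 -> (12, 13, 15, 16)  // struct: ADD busy until I3 writes@11

cycle = 8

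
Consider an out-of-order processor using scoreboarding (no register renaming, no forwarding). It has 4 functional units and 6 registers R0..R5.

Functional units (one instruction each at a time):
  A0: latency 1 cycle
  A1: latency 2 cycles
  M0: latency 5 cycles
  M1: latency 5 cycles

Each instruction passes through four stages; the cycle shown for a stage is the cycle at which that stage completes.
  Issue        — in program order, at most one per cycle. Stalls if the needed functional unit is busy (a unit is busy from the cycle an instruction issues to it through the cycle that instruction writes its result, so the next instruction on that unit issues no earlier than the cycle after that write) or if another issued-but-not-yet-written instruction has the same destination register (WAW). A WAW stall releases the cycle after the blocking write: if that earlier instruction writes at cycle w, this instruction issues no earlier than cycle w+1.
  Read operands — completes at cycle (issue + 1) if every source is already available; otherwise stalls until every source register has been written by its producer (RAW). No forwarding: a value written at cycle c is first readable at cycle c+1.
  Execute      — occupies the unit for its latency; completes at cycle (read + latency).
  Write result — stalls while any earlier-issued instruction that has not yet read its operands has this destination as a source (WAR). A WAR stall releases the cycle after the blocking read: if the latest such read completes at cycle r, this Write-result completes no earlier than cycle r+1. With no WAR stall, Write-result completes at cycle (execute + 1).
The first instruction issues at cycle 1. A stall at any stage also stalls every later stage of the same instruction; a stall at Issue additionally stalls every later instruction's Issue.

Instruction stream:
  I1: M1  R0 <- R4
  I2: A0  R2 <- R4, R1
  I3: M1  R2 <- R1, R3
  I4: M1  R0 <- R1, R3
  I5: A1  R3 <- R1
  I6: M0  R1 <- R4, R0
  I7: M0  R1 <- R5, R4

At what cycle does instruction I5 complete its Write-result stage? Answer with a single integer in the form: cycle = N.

  I1 | 1 | 2 | 7 | 8
  I2 | 2 | 3 | 4 | 5
  I3 | 9 | 10 | 15 | 16   struct: M1 busy until I1 writes@8
  I4 | 17 | 18 | 23 | 24   struct: M1 busy until I3 writes@16
  I5 | 18 | 19 | 21 | 22
  I6 | 19 | 25 | 30 | 31   RAW R0: wait I4 write@24
  I7 | 32 | 33 | 38 | 39   struct: M0 busy until I6 writes@31

cycle = 22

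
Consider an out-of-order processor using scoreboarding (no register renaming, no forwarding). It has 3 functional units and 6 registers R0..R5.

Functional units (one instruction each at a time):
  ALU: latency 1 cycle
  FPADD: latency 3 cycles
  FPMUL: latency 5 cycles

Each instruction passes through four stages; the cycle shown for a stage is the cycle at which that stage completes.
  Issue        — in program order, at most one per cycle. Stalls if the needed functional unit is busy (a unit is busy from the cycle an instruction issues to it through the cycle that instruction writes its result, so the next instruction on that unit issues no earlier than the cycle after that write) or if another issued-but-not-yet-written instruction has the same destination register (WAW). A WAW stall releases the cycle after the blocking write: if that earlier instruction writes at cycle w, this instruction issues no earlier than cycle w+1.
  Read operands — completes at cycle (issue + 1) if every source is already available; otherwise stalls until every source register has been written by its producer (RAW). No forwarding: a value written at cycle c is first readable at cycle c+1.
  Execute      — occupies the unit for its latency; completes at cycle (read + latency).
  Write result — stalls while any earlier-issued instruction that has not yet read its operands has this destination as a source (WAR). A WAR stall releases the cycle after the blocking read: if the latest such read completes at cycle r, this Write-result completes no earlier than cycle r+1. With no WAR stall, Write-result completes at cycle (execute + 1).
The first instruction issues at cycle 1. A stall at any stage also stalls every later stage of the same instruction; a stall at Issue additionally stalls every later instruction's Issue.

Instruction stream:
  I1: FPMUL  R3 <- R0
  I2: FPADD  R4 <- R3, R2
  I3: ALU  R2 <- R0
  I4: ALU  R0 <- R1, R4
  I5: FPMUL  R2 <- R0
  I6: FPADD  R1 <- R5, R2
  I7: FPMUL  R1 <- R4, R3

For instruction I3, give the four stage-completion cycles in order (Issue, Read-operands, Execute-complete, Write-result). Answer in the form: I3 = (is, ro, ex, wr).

1) issue 1, read 2, done 7, write 8
2) issue 2, read 9, done 12, write 13  <RAW R3: wait I1 write@8>
3) issue 3, read 4, done 5, write 10  <WAR R2: wait I2 read@9>
4) issue 11, read 14, done 15, write 16  <struct: ALU busy until I3 writes@10 / RAW R4: wait I2 write@13>
5) issue 12, read 17, done 22, write 23  <RAW R0: wait I4 write@16>
6) issue 14, read 24, done 27, write 28  <struct: FPADD busy until I2 writes@13 / RAW R2: wait I5 write@23>
7) issue 29, read 30, done 35, write 36  <WAW R1: wait I6 write@28>

I3 = (3, 4, 5, 10)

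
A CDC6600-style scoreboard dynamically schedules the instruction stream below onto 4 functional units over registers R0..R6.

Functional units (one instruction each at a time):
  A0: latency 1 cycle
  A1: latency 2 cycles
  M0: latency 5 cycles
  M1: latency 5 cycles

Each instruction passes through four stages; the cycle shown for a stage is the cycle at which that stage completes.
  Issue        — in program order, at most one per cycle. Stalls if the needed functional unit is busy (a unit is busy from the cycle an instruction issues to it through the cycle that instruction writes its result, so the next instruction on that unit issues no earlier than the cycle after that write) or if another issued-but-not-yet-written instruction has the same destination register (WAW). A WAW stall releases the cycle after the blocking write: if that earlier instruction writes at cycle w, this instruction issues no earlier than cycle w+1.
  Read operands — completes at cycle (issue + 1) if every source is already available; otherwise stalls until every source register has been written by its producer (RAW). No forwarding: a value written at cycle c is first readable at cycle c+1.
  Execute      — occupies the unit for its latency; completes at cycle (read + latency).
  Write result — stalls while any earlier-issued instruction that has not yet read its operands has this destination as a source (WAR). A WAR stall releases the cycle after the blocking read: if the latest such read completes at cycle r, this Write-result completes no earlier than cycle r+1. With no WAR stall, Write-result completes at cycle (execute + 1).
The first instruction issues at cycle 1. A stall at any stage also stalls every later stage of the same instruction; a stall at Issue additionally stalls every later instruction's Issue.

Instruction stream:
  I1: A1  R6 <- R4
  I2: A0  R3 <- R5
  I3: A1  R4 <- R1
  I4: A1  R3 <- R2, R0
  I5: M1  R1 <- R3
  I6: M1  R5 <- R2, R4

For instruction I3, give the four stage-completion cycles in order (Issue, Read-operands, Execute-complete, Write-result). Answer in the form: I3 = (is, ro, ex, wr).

I3 = (6, 7, 9, 10)

c1: I1 issues→A1
c2: I1 reads | I2 issues→A0
c3: I2 reads
c4: I1 exec-done | I2 exec-done
c5: I1 writes R6 | I2 writes R3
c6: I3 issues→A1
c7: I3 reads
c9: I3 exec-done
c10: I3 writes R4
c11: I4 issues→A1
c12: I4 reads | I5 issues→M1
c14: I4 exec-done
c15: I4 writes R3
c16: I5 reads
c21: I5 exec-done
c22: I5 writes R1
c23: I6 issues→M1
c24: I6 reads
c29: I6 exec-done
c30: I6 writes R5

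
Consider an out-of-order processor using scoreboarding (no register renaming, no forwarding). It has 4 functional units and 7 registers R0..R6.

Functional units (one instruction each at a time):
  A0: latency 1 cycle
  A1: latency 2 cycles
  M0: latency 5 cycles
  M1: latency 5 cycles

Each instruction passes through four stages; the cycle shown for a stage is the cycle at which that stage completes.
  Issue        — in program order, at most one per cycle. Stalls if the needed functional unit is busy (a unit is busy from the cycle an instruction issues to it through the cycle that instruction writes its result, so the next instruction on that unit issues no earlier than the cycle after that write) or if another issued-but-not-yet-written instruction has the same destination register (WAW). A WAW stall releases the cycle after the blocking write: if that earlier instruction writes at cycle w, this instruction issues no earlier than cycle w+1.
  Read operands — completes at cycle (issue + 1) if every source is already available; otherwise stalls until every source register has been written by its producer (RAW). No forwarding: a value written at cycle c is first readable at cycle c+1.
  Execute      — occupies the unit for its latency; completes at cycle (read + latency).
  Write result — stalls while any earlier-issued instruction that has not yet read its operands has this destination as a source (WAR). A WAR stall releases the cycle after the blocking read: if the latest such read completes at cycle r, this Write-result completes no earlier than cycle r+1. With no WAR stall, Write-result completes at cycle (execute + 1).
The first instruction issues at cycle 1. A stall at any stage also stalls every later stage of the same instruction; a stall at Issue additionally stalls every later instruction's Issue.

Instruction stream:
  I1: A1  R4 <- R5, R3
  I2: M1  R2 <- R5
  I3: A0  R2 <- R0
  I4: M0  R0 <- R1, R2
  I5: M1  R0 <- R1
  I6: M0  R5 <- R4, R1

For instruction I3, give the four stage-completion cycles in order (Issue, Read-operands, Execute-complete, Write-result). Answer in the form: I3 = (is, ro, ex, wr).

c1: I1 issues→A1
c2: I1 reads | I2 issues→M1
c3: I2 reads
c4: I1 exec-done
c5: I1 writes R4
c8: I2 exec-done
c9: I2 writes R2
c10: I3 issues→A0
c11: I3 reads | I4 issues→M0
c12: I3 exec-done
c13: I3 writes R2
c14: I4 reads
c19: I4 exec-done
c20: I4 writes R0
c21: I5 issues→M1
c22: I5 reads | I6 issues→M0
c23: I6 reads
c27: I5 exec-done
c28: I5 writes R0 | I6 exec-done
c29: I6 writes R5

I3 = (10, 11, 12, 13)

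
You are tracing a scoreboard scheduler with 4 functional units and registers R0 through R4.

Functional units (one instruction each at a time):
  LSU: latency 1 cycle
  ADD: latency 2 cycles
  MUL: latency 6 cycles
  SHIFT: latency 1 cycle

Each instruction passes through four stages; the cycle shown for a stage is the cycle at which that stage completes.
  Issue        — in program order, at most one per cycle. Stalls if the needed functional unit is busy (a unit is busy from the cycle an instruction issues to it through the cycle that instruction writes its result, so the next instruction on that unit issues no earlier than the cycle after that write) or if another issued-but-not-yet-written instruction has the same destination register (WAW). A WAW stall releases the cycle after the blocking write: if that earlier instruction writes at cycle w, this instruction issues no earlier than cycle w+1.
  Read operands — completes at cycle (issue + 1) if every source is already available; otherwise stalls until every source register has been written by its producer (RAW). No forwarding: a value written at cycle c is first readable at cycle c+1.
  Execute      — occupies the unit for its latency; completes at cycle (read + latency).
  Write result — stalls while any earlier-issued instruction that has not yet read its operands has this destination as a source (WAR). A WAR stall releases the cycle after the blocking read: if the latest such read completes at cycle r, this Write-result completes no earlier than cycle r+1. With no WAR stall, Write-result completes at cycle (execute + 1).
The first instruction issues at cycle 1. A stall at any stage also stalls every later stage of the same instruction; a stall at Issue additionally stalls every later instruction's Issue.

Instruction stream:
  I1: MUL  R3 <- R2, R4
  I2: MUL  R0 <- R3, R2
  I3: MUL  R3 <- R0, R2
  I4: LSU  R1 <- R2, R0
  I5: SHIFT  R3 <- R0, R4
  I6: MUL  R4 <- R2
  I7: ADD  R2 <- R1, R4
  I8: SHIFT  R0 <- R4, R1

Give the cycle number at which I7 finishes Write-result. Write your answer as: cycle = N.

c1: I1→MUL
c2: I1 RO
c8: I1 EX
c9: I1 WR R3
c10: I2→MUL
c11: I2 RO
c17: I2 EX
c18: I2 WR R0
c19: I3→MUL
c20: I3 RO | I4→LSU
c21: I4 RO
c22: I4 EX
c23: I4 WR R1
c26: I3 EX
c27: I3 WR R3
c28: I5→SHIFT
c29: I5 RO | I6→MUL
c30: I5 EX | I6 RO | I7→ADD
c31: I5 WR R3
c32: I8→SHIFT
c36: I6 EX
c37: I6 WR R4
c38: I7 RO | I8 RO
c39: I8 EX
c40: I7 EX | I8 WR R0
c41: I7 WR R2

cycle = 41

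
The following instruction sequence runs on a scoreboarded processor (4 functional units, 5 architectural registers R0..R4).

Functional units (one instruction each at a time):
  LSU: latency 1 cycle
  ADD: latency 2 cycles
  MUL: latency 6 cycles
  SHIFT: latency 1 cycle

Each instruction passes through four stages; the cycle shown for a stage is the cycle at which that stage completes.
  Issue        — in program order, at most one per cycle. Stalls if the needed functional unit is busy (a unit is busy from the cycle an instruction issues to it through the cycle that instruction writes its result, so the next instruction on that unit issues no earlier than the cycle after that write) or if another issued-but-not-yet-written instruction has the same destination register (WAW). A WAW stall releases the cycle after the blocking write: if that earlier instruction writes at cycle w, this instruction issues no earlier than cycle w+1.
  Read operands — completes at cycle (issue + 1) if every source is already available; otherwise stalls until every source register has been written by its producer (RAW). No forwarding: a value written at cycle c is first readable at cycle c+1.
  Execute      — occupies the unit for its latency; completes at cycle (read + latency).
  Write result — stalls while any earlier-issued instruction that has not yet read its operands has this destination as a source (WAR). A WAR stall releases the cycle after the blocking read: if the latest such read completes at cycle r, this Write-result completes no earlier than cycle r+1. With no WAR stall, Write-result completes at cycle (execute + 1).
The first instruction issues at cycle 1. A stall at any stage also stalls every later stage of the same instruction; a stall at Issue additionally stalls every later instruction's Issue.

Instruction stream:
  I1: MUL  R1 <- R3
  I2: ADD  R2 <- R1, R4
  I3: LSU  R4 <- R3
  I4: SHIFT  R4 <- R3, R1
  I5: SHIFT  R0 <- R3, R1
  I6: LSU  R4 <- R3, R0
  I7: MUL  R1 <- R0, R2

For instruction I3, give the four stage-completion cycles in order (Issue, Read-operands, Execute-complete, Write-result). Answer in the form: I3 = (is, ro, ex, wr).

I3 = (3, 4, 5, 11)

cycle 1: I1 issues→MUL
cycle 2: I1 reads; I2 issues→ADD
cycle 3: I3 issues→LSU
cycle 4: I3 reads
cycle 5: I3 exec-done
cycle 8: I1 exec-done
cycle 9: I1 writes R1
cycle 10: I2 reads
cycle 11: I3 writes R4
cycle 12: I2 exec-done; I4 issues→SHIFT
cycle 13: I2 writes R2; I4 reads
cycle 14: I4 exec-done
cycle 15: I4 writes R4
cycle 16: I5 issues→SHIFT
cycle 17: I5 reads; I6 issues→LSU
cycle 18: I5 exec-done; I7 issues→MUL
cycle 19: I5 writes R0
cycle 20: I6 reads; I7 reads
cycle 21: I6 exec-done
cycle 22: I6 writes R4
cycle 26: I7 exec-done
cycle 27: I7 writes R1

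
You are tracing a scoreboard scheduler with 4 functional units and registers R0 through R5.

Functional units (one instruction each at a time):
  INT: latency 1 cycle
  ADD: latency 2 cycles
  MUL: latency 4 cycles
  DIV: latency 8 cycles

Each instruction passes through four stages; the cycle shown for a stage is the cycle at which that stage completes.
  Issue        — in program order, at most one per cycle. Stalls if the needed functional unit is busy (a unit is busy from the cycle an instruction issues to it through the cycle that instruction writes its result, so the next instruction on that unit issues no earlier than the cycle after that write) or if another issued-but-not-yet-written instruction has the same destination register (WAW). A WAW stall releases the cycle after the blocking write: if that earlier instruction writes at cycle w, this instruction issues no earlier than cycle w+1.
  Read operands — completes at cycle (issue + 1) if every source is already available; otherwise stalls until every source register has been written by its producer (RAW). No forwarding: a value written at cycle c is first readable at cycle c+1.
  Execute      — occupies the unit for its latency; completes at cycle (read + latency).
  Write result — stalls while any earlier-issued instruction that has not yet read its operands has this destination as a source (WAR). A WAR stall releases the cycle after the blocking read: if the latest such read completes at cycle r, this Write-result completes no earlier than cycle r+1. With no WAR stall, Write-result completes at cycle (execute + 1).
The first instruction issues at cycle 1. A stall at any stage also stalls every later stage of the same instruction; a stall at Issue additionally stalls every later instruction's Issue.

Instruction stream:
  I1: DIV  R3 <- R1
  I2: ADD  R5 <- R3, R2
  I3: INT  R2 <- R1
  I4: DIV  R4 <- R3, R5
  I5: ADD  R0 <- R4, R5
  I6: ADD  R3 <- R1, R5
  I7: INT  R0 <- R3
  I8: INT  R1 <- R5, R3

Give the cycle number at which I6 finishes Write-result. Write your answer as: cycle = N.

I1 -> (1, 2, 10, 11)
I2 -> (2, 12, 14, 15)  // RAW R3: wait I1 write@11
I3 -> (3, 4, 5, 13)  // WAR R2: wait I2 read@12
I4 -> (12, 16, 24, 25)  // struct: DIV busy until I1 writes@11, RAW R5: wait I2 write@15
I5 -> (16, 26, 28, 29)  // struct: ADD busy until I2 writes@15, RAW R4: wait I4 write@25
I6 -> (30, 31, 33, 34)  // struct: ADD busy until I5 writes@29
I7 -> (31, 35, 36, 37)  // RAW R3: wait I6 write@34
I8 -> (38, 39, 40, 41)  // struct: INT busy until I7 writes@37

cycle = 34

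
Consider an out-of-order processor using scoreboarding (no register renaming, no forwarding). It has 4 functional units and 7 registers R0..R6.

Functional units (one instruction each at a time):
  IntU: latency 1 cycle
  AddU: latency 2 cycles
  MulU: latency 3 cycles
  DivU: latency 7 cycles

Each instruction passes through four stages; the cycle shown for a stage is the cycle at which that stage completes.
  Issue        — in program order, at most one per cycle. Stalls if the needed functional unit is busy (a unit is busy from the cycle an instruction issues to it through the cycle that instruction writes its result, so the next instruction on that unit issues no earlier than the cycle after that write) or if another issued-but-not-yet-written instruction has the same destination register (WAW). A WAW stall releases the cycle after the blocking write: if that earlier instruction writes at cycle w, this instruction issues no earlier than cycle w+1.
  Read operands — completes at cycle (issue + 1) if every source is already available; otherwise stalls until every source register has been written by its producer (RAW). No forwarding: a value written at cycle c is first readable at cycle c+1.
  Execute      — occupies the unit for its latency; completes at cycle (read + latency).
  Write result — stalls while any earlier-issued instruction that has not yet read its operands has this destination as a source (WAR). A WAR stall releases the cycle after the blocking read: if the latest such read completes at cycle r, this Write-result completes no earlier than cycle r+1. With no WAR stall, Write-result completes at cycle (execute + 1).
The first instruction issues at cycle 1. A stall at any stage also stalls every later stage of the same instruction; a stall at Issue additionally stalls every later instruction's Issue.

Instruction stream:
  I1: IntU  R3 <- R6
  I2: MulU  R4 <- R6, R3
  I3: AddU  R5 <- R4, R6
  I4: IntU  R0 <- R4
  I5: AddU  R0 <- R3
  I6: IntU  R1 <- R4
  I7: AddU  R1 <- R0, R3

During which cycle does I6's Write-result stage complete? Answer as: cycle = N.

cycle = 18

cycle 1: issue I1 (IntU)
cycle 2: I1 read-ops | issue I2 (MulU)
cycle 3: I1 finished on IntU | issue I3 (AddU)
cycle 4: I1→R3
cycle 5: I2 read-ops | issue I4 (IntU)
cycle 8: I2 finished on MulU
cycle 9: I2→R4
cycle 10: I3 read-ops | I4 read-ops
cycle 11: I4 finished on IntU
cycle 12: I3 finished on AddU | I4→R0
cycle 13: I3→R5
cycle 14: issue I5 (AddU)
cycle 15: I5 read-ops | issue I6 (IntU)
cycle 16: I6 read-ops
cycle 17: I5 finished on AddU | I6 finished on IntU
cycle 18: I5→R0 | I6→R1
cycle 19: issue I7 (AddU)
cycle 20: I7 read-ops
cycle 22: I7 finished on AddU
cycle 23: I7→R1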